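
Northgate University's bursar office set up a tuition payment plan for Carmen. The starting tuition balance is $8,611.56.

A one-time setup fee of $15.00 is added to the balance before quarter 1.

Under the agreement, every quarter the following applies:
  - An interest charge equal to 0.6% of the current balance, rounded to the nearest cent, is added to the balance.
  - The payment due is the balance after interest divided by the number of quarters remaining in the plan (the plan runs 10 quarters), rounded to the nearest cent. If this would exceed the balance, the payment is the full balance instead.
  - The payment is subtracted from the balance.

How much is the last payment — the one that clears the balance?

# | Opening | Interest | Payment | End bal
1 | $8,626.56 | $51.76 | $867.83 | $7,810.49
2 | $7,810.49 | $46.86 | $873.04 | $6,984.31
3 | $6,984.31 | $41.91 | $878.28 | $6,147.94
4 | $6,147.94 | $36.89 | $883.55 | $5,301.28
5 | $5,301.28 | $31.81 | $888.85 | $4,444.24
6 | $4,444.24 | $26.67 | $894.18 | $3,576.73
7 | $3,576.73 | $21.46 | $899.55 | $2,698.64
8 | $2,698.64 | $16.19 | $904.94 | $1,809.89
9 | $1,809.89 | $10.86 | $910.38 | $910.37
10 | $910.37 | $5.46 | $915.83 | $0.00

$915.83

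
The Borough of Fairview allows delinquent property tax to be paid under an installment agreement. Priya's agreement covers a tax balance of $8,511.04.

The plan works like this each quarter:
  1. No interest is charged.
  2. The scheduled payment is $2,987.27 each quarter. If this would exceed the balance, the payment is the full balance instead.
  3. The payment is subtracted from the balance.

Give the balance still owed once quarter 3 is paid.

Quarter 1: opening $8,511.04; payment $2,987.27; balance $5,523.77
Quarter 2: opening $5,523.77; payment $2,987.27; balance $2,536.50
Quarter 3: opening $2,536.50; payment $2,536.50; balance $0.00

$0.00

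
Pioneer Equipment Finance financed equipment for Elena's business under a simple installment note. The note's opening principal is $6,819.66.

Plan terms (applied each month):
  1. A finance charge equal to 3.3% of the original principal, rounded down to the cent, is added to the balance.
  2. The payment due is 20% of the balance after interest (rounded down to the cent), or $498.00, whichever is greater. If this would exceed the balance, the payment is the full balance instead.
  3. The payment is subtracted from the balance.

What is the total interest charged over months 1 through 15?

Month 1: opening $6,819.66; interest $225.04 → $7,044.70; payment $1,408.94; balance $5,635.76
Month 2: opening $5,635.76; interest $225.04 → $5,860.80; payment $1,172.16; balance $4,688.64
Month 3: opening $4,688.64; interest $225.04 → $4,913.68; payment $982.73; balance $3,930.95
Month 4: opening $3,930.95; interest $225.04 → $4,155.99; payment $831.19; balance $3,324.80
Month 5: opening $3,324.80; interest $225.04 → $3,549.84; payment $709.96; balance $2,839.88
Month 6: opening $2,839.88; interest $225.04 → $3,064.92; payment $612.98; balance $2,451.94
Month 7: opening $2,451.94; interest $225.04 → $2,676.98; payment $535.39; balance $2,141.59
Month 8: opening $2,141.59; interest $225.04 → $2,366.63; payment $498.00; balance $1,868.63
Month 9: opening $1,868.63; interest $225.04 → $2,093.67; payment $498.00; balance $1,595.67
Month 10: opening $1,595.67; interest $225.04 → $1,820.71; payment $498.00; balance $1,322.71
Month 11: opening $1,322.71; interest $225.04 → $1,547.75; payment $498.00; balance $1,049.75
Month 12: opening $1,049.75; interest $225.04 → $1,274.79; payment $498.00; balance $776.79
Month 13: opening $776.79; interest $225.04 → $1,001.83; payment $498.00; balance $503.83
Month 14: opening $503.83; interest $225.04 → $728.87; payment $498.00; balance $230.87
Month 15: opening $230.87; interest $225.04 → $455.91; payment $455.91; balance $0.00
Total interest: $225.04 + $225.04 + $225.04 + $225.04 + $225.04 + $225.04 + $225.04 + $225.04 + $225.04 + $225.04 + $225.04 + $225.04 + $225.04 + $225.04 + $225.04 = $3,375.60

$3,375.60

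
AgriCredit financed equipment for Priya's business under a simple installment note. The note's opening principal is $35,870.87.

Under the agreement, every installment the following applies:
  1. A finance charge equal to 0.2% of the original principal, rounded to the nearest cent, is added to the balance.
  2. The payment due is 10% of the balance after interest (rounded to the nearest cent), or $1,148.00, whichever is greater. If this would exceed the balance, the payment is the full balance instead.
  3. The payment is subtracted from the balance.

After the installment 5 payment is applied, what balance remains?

$21,445.79

# | Opening | Interest | Payment | End bal
1 | $35,870.87 | $71.74 | $3,594.26 | $32,348.35
2 | $32,348.35 | $71.74 | $3,242.01 | $29,178.08
3 | $29,178.08 | $71.74 | $2,924.98 | $26,324.84
4 | $26,324.84 | $71.74 | $2,639.66 | $23,756.92
5 | $23,756.92 | $71.74 | $2,382.87 | $21,445.79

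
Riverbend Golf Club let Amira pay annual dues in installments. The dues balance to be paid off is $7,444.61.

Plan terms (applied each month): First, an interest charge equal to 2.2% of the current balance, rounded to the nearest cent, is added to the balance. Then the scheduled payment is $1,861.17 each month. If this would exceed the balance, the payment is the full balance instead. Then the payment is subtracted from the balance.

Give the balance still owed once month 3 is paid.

Month 1: $7,444.61 +$163.78 interest = $7,608.39; pay $1,861.17 → $5,747.22
Month 2: $5,747.22 +$126.44 interest = $5,873.66; pay $1,861.17 → $4,012.49
Month 3: $4,012.49 +$88.27 interest = $4,100.76; pay $1,861.17 → $2,239.59

$2,239.59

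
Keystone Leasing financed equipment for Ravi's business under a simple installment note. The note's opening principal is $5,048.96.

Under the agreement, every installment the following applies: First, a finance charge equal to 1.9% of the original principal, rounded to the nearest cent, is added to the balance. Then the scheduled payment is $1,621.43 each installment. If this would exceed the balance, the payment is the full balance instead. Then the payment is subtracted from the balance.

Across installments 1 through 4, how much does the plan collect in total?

Installment 1: $5,048.96 +$95.93 interest = $5,144.89; pay $1,621.43 → $3,523.46
Installment 2: $3,523.46 +$95.93 interest = $3,619.39; pay $1,621.43 → $1,997.96
Installment 3: $1,997.96 +$95.93 interest = $2,093.89; pay $1,621.43 → $472.46
Installment 4: $472.46 +$95.93 interest = $568.39; pay $568.39 → $0.00
Total paid: $5,432.68

$5,432.68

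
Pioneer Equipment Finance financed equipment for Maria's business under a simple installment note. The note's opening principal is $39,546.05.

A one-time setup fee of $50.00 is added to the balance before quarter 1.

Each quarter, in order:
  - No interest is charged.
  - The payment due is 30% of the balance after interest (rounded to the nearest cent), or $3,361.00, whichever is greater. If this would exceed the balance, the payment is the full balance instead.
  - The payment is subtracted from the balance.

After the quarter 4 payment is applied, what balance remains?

Quarter 1: opening $39,596.05; payment $11,878.82; balance $27,717.23
Quarter 2: opening $27,717.23; payment $8,315.17; balance $19,402.06
Quarter 3: opening $19,402.06; payment $5,820.62; balance $13,581.44
Quarter 4: opening $13,581.44; payment $4,074.43; balance $9,507.01

$9,507.01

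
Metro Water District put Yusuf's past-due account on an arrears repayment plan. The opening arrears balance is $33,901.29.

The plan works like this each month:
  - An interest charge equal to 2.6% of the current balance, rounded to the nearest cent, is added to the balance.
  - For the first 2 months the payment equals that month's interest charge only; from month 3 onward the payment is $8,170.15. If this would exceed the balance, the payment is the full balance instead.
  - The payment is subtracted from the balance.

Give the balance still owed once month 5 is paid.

Month 1: $33,901.29 +$881.43 interest = $34,782.72; pay $881.43 → $33,901.29
Month 2: $33,901.29 +$881.43 interest = $34,782.72; pay $881.43 → $33,901.29
Month 3: $33,901.29 +$881.43 interest = $34,782.72; pay $8,170.15 → $26,612.57
Month 4: $26,612.57 +$691.93 interest = $27,304.50; pay $8,170.15 → $19,134.35
Month 5: $19,134.35 +$497.49 interest = $19,631.84; pay $8,170.15 → $11,461.69

$11,461.69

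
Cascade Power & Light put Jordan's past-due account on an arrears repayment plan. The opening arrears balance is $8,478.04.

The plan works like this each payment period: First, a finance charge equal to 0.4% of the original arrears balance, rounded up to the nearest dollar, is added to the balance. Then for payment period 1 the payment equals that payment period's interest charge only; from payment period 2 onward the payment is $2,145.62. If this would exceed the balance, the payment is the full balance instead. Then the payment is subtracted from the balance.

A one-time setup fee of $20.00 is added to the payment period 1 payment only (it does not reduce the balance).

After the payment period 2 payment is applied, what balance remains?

Payment period 1: $8,478.04 +$34.00 interest = $8,512.04; pay $34.00 (+ $20.00 fee) → $8,478.04
Payment period 2: $8,478.04 +$34.00 interest = $8,512.04; pay $2,145.62 → $6,366.42

$6,366.42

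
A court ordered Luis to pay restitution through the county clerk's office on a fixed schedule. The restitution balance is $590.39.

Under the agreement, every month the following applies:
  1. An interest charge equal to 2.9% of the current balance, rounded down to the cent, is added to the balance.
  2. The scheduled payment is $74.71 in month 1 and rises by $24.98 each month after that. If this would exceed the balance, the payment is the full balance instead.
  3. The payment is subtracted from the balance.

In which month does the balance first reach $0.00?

6

Month 1: opening $590.39; interest $17.12 → $607.51; payment $74.71; balance $532.80
Month 2: opening $532.80; interest $15.45 → $548.25; payment $99.69; balance $448.56
Month 3: opening $448.56; interest $13.00 → $461.56; payment $124.67; balance $336.89
Month 4: opening $336.89; interest $9.76 → $346.65; payment $149.65; balance $197.00
Month 5: opening $197.00; interest $5.71 → $202.71; payment $174.63; balance $28.08
Month 6: opening $28.08; interest $0.81 → $28.89; payment $28.89; balance $0.00
Balance reaches $0.00 in month 6.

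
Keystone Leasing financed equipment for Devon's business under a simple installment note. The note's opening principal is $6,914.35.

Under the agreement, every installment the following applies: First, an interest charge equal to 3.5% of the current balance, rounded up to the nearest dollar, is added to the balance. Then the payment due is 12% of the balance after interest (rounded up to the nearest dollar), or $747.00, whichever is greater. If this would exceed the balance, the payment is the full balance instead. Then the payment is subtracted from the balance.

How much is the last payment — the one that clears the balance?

# | Opening | Interest | Payment | End bal
1 | $6,914.35 | $243.00 | $859.00 | $6,298.35
2 | $6,298.35 | $221.00 | $783.00 | $5,736.35
3 | $5,736.35 | $201.00 | $747.00 | $5,190.35
4 | $5,190.35 | $182.00 | $747.00 | $4,625.35
5 | $4,625.35 | $162.00 | $747.00 | $4,040.35
6 | $4,040.35 | $142.00 | $747.00 | $3,435.35
7 | $3,435.35 | $121.00 | $747.00 | $2,809.35
8 | $2,809.35 | $99.00 | $747.00 | $2,161.35
9 | $2,161.35 | $76.00 | $747.00 | $1,490.35
10 | $1,490.35 | $53.00 | $747.00 | $796.35
11 | $796.35 | $28.00 | $747.00 | $77.35
12 | $77.35 | $3.00 | $80.35 | $0.00

$80.35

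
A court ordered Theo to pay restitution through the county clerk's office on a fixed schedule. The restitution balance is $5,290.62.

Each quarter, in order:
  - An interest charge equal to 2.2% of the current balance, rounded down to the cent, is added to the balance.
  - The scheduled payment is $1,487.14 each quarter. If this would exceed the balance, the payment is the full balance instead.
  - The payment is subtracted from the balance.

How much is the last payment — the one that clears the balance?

Quarter 1: opening $5,290.62; interest $116.39 → $5,407.01; payment $1,487.14; balance $3,919.87
Quarter 2: opening $3,919.87; interest $86.23 → $4,006.10; payment $1,487.14; balance $2,518.96
Quarter 3: opening $2,518.96; interest $55.41 → $2,574.37; payment $1,487.14; balance $1,087.23
Quarter 4: opening $1,087.23; interest $23.91 → $1,111.14; payment $1,111.14; balance $0.00

$1,111.14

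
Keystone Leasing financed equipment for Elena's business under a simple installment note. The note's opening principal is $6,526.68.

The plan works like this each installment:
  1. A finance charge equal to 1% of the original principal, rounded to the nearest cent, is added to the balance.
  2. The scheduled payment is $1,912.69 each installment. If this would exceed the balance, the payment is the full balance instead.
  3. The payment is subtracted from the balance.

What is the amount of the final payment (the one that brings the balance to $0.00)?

Installment 1: $6,526.68 +$65.27 interest = $6,591.95; pay $1,912.69 → $4,679.26
Installment 2: $4,679.26 +$65.27 interest = $4,744.53; pay $1,912.69 → $2,831.84
Installment 3: $2,831.84 +$65.27 interest = $2,897.11; pay $1,912.69 → $984.42
Installment 4: $984.42 +$65.27 interest = $1,049.69; pay $1,049.69 → $0.00

$1,049.69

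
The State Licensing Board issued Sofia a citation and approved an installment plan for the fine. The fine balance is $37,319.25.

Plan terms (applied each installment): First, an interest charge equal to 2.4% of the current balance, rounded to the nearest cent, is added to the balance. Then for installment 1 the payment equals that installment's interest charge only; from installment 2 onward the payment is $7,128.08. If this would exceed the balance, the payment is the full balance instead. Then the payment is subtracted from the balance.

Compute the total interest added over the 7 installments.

$3,952.85

# | Opening | Interest | Payment | End bal
1 | $37,319.25 | $895.66 | $895.66 | $37,319.25
2 | $37,319.25 | $895.66 | $7,128.08 | $31,086.83
3 | $31,086.83 | $746.08 | $7,128.08 | $24,704.83
4 | $24,704.83 | $592.92 | $7,128.08 | $18,169.67
5 | $18,169.67 | $436.07 | $7,128.08 | $11,477.66
6 | $11,477.66 | $275.46 | $7,128.08 | $4,625.04
7 | $4,625.04 | $111.00 | $4,736.04 | $0.00
Total interest: $895.66 + $895.66 + $746.08 + $592.92 + $436.07 + $275.46 + $111.00 = $3,952.85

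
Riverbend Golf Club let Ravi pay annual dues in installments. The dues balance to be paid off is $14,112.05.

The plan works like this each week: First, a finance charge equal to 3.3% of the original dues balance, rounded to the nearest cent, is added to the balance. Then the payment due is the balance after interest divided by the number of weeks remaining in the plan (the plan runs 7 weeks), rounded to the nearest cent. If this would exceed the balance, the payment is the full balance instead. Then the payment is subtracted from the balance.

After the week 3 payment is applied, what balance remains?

$9,013.17

Week 1: $14,112.05 +$465.70 interest = $14,577.75; pay $2,082.54 → $12,495.21
Week 2: $12,495.21 +$465.70 interest = $12,960.91; pay $2,160.15 → $10,800.76
Week 3: $10,800.76 +$465.70 interest = $11,266.46; pay $2,253.29 → $9,013.17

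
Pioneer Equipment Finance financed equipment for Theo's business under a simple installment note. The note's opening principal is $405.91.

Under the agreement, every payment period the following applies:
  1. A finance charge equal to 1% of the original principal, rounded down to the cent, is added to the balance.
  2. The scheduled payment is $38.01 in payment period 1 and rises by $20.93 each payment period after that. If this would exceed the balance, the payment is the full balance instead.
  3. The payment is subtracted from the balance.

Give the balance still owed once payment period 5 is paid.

$26.81

Payment period 1: $405.91 +$4.05 interest = $409.96; pay $38.01 → $371.95
Payment period 2: $371.95 +$4.05 interest = $376.00; pay $58.94 → $317.06
Payment period 3: $317.06 +$4.05 interest = $321.11; pay $79.87 → $241.24
Payment period 4: $241.24 +$4.05 interest = $245.29; pay $100.80 → $144.49
Payment period 5: $144.49 +$4.05 interest = $148.54; pay $121.73 → $26.81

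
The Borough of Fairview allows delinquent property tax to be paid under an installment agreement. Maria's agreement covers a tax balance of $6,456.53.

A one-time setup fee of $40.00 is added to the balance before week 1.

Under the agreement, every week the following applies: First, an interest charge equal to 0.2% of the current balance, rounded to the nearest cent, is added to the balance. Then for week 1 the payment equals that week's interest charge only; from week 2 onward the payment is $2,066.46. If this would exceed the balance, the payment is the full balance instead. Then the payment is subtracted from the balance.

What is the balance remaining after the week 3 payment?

Week 1: opening $6,496.53; interest $12.99 → $6,509.52; payment $12.99; balance $6,496.53
Week 2: opening $6,496.53; interest $12.99 → $6,509.52; payment $2,066.46; balance $4,443.06
Week 3: opening $4,443.06; interest $8.89 → $4,451.95; payment $2,066.46; balance $2,385.49

$2,385.49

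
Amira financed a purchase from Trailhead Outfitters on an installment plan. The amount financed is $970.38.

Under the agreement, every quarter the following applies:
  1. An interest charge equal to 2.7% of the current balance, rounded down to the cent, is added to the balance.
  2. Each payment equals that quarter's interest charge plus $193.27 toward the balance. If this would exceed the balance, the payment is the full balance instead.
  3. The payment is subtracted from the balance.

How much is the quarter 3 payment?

Quarter 1: opening $970.38; interest $26.20 → $996.58; payment $219.47; balance $777.11
Quarter 2: opening $777.11; interest $20.98 → $798.09; payment $214.25; balance $583.84
Quarter 3: opening $583.84; interest $15.76 → $599.60; payment $209.03; balance $390.57

$209.03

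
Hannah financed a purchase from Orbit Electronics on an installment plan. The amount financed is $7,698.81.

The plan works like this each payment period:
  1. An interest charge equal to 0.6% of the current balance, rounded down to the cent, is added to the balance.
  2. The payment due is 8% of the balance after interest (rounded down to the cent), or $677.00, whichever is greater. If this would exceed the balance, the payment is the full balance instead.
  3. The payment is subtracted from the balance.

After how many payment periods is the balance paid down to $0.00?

# | Opening | Interest | Payment | End bal
1 | $7,698.81 | $46.19 | $677.00 | $7,068.00
2 | $7,068.00 | $42.40 | $677.00 | $6,433.40
3 | $6,433.40 | $38.60 | $677.00 | $5,795.00
4 | $5,795.00 | $34.77 | $677.00 | $5,152.77
5 | $5,152.77 | $30.91 | $677.00 | $4,506.68
6 | $4,506.68 | $27.04 | $677.00 | $3,856.72
7 | $3,856.72 | $23.14 | $677.00 | $3,202.86
8 | $3,202.86 | $19.21 | $677.00 | $2,545.07
9 | $2,545.07 | $15.27 | $677.00 | $1,883.34
10 | $1,883.34 | $11.30 | $677.00 | $1,217.64
11 | $1,217.64 | $7.30 | $677.00 | $547.94
12 | $547.94 | $3.28 | $551.22 | $0.00
Balance reaches $0.00 in payment period 12.

12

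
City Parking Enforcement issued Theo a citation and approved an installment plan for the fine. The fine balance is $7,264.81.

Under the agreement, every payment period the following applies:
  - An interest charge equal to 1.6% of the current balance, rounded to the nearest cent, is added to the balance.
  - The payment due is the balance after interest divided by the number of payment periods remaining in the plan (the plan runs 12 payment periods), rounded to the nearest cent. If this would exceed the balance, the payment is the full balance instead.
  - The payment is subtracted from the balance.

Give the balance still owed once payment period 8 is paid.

# | Opening | Interest | Payment | End bal
1 | $7,264.81 | $116.24 | $615.09 | $6,765.96
2 | $6,765.96 | $108.26 | $624.93 | $6,249.29
3 | $6,249.29 | $99.99 | $634.93 | $5,714.35
4 | $5,714.35 | $91.43 | $645.09 | $5,160.69
5 | $5,160.69 | $82.57 | $655.41 | $4,587.85
6 | $4,587.85 | $73.41 | $665.89 | $3,995.37
7 | $3,995.37 | $63.93 | $676.55 | $3,382.75
8 | $3,382.75 | $54.12 | $687.37 | $2,749.50

$2,749.50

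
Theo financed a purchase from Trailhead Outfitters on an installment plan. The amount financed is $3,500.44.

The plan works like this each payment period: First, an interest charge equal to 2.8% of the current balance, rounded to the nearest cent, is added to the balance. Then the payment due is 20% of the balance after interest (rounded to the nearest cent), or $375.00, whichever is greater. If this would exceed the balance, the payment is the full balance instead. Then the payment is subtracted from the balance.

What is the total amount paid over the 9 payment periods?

# | Opening | Interest | Payment | End bal
1 | $3,500.44 | $98.01 | $719.69 | $2,878.76
2 | $2,878.76 | $80.61 | $591.87 | $2,367.50
3 | $2,367.50 | $66.29 | $486.76 | $1,947.03
4 | $1,947.03 | $54.52 | $400.31 | $1,601.24
5 | $1,601.24 | $44.83 | $375.00 | $1,271.07
6 | $1,271.07 | $35.59 | $375.00 | $931.66
7 | $931.66 | $26.09 | $375.00 | $582.75
8 | $582.75 | $16.32 | $375.00 | $224.07
9 | $224.07 | $6.27 | $230.34 | $0.00
Total paid: $3,928.97

$3,928.97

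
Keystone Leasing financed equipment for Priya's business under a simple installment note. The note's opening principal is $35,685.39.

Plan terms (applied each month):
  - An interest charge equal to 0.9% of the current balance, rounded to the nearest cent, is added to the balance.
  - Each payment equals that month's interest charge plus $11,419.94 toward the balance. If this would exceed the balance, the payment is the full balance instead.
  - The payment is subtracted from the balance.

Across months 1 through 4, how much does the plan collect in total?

Month 1: $35,685.39 +$321.17 interest = $36,006.56; pay $11,741.11 → $24,265.45
Month 2: $24,265.45 +$218.39 interest = $24,483.84; pay $11,638.33 → $12,845.51
Month 3: $12,845.51 +$115.61 interest = $12,961.12; pay $11,535.55 → $1,425.57
Month 4: $1,425.57 +$12.83 interest = $1,438.40; pay $1,438.40 → $0.00
Total paid: $36,353.39

$36,353.39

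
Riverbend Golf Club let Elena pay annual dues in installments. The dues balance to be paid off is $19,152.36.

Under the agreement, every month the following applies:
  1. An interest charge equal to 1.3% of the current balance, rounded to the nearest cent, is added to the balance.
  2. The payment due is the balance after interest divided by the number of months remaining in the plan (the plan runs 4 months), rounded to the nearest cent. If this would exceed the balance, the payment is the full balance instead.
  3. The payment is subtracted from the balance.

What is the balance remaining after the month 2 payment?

Month 1: $19,152.36 +$248.98 interest = $19,401.34; pay $4,850.34 → $14,551.00
Month 2: $14,551.00 +$189.16 interest = $14,740.16; pay $4,913.39 → $9,826.77

$9,826.77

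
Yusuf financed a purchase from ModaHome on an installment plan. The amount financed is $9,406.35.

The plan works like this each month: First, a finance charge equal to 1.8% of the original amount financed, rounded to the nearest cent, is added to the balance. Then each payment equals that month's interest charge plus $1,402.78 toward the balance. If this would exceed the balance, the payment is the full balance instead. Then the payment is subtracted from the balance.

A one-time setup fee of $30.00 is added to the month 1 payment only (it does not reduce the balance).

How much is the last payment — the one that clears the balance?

Month 1: $9,406.35 +$169.31 interest = $9,575.66; pay $1,572.09 (+ $30.00 fee) → $8,003.57
Month 2: $8,003.57 +$169.31 interest = $8,172.88; pay $1,572.09 → $6,600.79
Month 3: $6,600.79 +$169.31 interest = $6,770.10; pay $1,572.09 → $5,198.01
Month 4: $5,198.01 +$169.31 interest = $5,367.32; pay $1,572.09 → $3,795.23
Month 5: $3,795.23 +$169.31 interest = $3,964.54; pay $1,572.09 → $2,392.45
Month 6: $2,392.45 +$169.31 interest = $2,561.76; pay $1,572.09 → $989.67
Month 7: $989.67 +$169.31 interest = $1,158.98; pay $1,158.98 → $0.00

$1,158.98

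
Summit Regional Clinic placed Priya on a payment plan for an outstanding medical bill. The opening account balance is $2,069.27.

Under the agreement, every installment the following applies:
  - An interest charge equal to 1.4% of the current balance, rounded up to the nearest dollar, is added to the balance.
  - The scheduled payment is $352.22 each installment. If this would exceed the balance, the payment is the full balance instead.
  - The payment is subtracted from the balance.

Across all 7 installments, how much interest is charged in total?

Installment 1: opening $2,069.27; interest $29.00 → $2,098.27; payment $352.22; balance $1,746.05
Installment 2: opening $1,746.05; interest $25.00 → $1,771.05; payment $352.22; balance $1,418.83
Installment 3: opening $1,418.83; interest $20.00 → $1,438.83; payment $352.22; balance $1,086.61
Installment 4: opening $1,086.61; interest $16.00 → $1,102.61; payment $352.22; balance $750.39
Installment 5: opening $750.39; interest $11.00 → $761.39; payment $352.22; balance $409.17
Installment 6: opening $409.17; interest $6.00 → $415.17; payment $352.22; balance $62.95
Installment 7: opening $62.95; interest $1.00 → $63.95; payment $63.95; balance $0.00
Total interest: $29.00 + $25.00 + $20.00 + $16.00 + $11.00 + $6.00 + $1.00 = $108.00

$108.00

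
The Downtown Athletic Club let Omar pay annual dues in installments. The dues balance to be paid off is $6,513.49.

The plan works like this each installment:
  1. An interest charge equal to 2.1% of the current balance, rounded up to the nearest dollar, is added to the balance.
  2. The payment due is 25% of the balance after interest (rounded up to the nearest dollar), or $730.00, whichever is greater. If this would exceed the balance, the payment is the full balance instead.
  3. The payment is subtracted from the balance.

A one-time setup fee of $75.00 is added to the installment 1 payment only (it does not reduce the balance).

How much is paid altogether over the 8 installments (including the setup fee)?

Installment 1: $6,513.49 +$137.00 interest = $6,650.49; pay $1,663.00 (+ $75.00 fee) → $4,987.49
Installment 2: $4,987.49 +$105.00 interest = $5,092.49; pay $1,274.00 → $3,818.49
Installment 3: $3,818.49 +$81.00 interest = $3,899.49; pay $975.00 → $2,924.49
Installment 4: $2,924.49 +$62.00 interest = $2,986.49; pay $747.00 → $2,239.49
Installment 5: $2,239.49 +$48.00 interest = $2,287.49; pay $730.00 → $1,557.49
Installment 6: $1,557.49 +$33.00 interest = $1,590.49; pay $730.00 → $860.49
Installment 7: $860.49 +$19.00 interest = $879.49; pay $730.00 → $149.49
Installment 8: $149.49 +$4.00 interest = $153.49; pay $153.49 → $0.00
Total paid: $7,077.49

$7,077.49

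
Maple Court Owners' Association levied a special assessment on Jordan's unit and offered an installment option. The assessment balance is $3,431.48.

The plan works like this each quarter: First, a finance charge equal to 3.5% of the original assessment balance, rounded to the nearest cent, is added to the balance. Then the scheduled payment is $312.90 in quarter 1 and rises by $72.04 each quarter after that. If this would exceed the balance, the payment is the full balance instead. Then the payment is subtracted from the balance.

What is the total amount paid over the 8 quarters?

# | Opening | Interest | Payment | End bal
1 | $3,431.48 | $120.10 | $312.90 | $3,238.68
2 | $3,238.68 | $120.10 | $384.94 | $2,973.84
3 | $2,973.84 | $120.10 | $456.98 | $2,636.96
4 | $2,636.96 | $120.10 | $529.02 | $2,228.04
5 | $2,228.04 | $120.10 | $601.06 | $1,747.08
6 | $1,747.08 | $120.10 | $673.10 | $1,194.08
7 | $1,194.08 | $120.10 | $745.14 | $569.04
8 | $569.04 | $120.10 | $689.14 | $0.00
Total paid: $4,392.28

$4,392.28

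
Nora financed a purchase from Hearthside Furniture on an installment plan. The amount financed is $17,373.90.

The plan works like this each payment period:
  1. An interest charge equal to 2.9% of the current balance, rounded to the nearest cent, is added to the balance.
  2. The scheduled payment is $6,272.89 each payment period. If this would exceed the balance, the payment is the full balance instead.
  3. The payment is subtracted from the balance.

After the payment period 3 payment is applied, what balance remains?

$0.00

Payment period 1: opening $17,373.90; interest $503.84 → $17,877.74; payment $6,272.89; balance $11,604.85
Payment period 2: opening $11,604.85; interest $336.54 → $11,941.39; payment $6,272.89; balance $5,668.50
Payment period 3: opening $5,668.50; interest $164.39 → $5,832.89; payment $5,832.89; balance $0.00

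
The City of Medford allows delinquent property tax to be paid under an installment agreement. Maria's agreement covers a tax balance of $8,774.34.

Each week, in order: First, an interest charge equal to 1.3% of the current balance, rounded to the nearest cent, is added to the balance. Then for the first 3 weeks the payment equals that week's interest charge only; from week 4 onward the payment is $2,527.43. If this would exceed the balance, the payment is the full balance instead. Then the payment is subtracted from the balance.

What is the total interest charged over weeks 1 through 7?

Week 1: $8,774.34 +$114.07 interest = $8,888.41; pay $114.07 → $8,774.34
Week 2: $8,774.34 +$114.07 interest = $8,888.41; pay $114.07 → $8,774.34
Week 3: $8,774.34 +$114.07 interest = $8,888.41; pay $114.07 → $8,774.34
Week 4: $8,774.34 +$114.07 interest = $8,888.41; pay $2,527.43 → $6,360.98
Week 5: $6,360.98 +$82.69 interest = $6,443.67; pay $2,527.43 → $3,916.24
Week 6: $3,916.24 +$50.91 interest = $3,967.15; pay $2,527.43 → $1,439.72
Week 7: $1,439.72 +$18.72 interest = $1,458.44; pay $1,458.44 → $0.00
Total interest: $114.07 + $114.07 + $114.07 + $114.07 + $82.69 + $50.91 + $18.72 = $608.60

$608.60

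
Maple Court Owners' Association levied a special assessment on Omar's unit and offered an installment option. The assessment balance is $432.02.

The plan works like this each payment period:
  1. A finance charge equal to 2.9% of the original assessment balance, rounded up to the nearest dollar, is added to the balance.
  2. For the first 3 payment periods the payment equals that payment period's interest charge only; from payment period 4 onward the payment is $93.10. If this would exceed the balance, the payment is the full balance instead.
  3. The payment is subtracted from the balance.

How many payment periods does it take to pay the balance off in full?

9

Payment period 1: $432.02 +$13.00 interest = $445.02; pay $13.00 → $432.02
Payment period 2: $432.02 +$13.00 interest = $445.02; pay $13.00 → $432.02
Payment period 3: $432.02 +$13.00 interest = $445.02; pay $13.00 → $432.02
Payment period 4: $432.02 +$13.00 interest = $445.02; pay $93.10 → $351.92
Payment period 5: $351.92 +$13.00 interest = $364.92; pay $93.10 → $271.82
Payment period 6: $271.82 +$13.00 interest = $284.82; pay $93.10 → $191.72
Payment period 7: $191.72 +$13.00 interest = $204.72; pay $93.10 → $111.62
Payment period 8: $111.62 +$13.00 interest = $124.62; pay $93.10 → $31.52
Payment period 9: $31.52 +$13.00 interest = $44.52; pay $44.52 → $0.00
Balance reaches $0.00 in payment period 9.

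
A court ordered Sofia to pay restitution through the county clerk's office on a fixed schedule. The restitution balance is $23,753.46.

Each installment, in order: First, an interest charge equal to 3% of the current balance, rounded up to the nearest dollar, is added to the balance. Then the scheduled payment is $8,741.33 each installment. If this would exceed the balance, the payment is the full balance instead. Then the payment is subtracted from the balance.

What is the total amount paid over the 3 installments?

$25,162.46

# | Opening | Interest | Payment | End bal
1 | $23,753.46 | $713.00 | $8,741.33 | $15,725.13
2 | $15,725.13 | $472.00 | $8,741.33 | $7,455.80
3 | $7,455.80 | $224.00 | $7,679.80 | $0.00
Total paid: $25,162.46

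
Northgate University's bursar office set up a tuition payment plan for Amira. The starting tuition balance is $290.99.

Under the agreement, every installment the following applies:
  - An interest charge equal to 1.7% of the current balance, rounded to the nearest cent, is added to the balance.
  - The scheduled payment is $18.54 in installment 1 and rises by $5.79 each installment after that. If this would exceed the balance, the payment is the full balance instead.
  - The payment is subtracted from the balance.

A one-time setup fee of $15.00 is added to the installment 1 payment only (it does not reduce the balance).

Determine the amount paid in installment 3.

$30.12

Installment 1: $290.99 +$4.95 interest = $295.94; pay $18.54 (+ $15.00 fee) → $277.40
Installment 2: $277.40 +$4.72 interest = $282.12; pay $24.33 → $257.79
Installment 3: $257.79 +$4.38 interest = $262.17; pay $30.12 → $232.05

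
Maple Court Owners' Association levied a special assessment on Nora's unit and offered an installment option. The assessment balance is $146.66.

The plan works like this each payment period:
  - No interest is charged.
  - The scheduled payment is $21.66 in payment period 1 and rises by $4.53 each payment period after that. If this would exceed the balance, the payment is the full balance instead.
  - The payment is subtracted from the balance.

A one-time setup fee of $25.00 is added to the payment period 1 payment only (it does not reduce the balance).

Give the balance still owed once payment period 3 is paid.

$68.09

Payment period 1: $146.66 − $21.66 (+ $25.00 fee) → $125.00
Payment period 2: $125.00 − $26.19 → $98.81
Payment period 3: $98.81 − $30.72 → $68.09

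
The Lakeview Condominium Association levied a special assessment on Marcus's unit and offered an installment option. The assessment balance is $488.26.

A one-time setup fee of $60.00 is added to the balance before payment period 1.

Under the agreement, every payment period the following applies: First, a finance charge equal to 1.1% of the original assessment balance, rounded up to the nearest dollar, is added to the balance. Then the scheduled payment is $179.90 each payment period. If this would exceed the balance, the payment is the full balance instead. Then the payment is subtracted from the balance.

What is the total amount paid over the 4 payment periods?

$572.26

Payment period 1: $548.26 +$6.00 interest = $554.26; pay $179.90 → $374.36
Payment period 2: $374.36 +$6.00 interest = $380.36; pay $179.90 → $200.46
Payment period 3: $200.46 +$6.00 interest = $206.46; pay $179.90 → $26.56
Payment period 4: $26.56 +$6.00 interest = $32.56; pay $32.56 → $0.00
Total paid: $572.26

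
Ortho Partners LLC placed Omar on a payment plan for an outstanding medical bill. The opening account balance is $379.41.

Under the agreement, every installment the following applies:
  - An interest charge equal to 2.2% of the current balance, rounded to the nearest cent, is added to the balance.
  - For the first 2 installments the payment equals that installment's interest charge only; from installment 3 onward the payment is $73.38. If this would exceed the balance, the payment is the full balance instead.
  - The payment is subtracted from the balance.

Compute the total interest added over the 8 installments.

$44.68

Installment 1: $379.41 +$8.35 interest = $387.76; pay $8.35 → $379.41
Installment 2: $379.41 +$8.35 interest = $387.76; pay $8.35 → $379.41
Installment 3: $379.41 +$8.35 interest = $387.76; pay $73.38 → $314.38
Installment 4: $314.38 +$6.92 interest = $321.30; pay $73.38 → $247.92
Installment 5: $247.92 +$5.45 interest = $253.37; pay $73.38 → $179.99
Installment 6: $179.99 +$3.96 interest = $183.95; pay $73.38 → $110.57
Installment 7: $110.57 +$2.43 interest = $113.00; pay $73.38 → $39.62
Installment 8: $39.62 +$0.87 interest = $40.49; pay $40.49 → $0.00
Total interest: $8.35 + $8.35 + $8.35 + $6.92 + $5.45 + $3.96 + $2.43 + $0.87 = $44.68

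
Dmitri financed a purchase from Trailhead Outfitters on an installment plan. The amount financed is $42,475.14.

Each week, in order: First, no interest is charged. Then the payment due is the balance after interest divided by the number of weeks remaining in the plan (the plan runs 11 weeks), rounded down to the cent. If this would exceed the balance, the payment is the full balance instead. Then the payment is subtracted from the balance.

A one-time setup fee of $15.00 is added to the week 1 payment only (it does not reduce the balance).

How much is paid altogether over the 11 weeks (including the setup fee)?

$42,490.14

Week 1: $42,475.14 − $3,861.37 (+ $15.00 fee) → $38,613.77
Week 2: $38,613.77 − $3,861.37 → $34,752.40
Week 3: $34,752.40 − $3,861.37 → $30,891.03
Week 4: $30,891.03 − $3,861.37 → $27,029.66
Week 5: $27,029.66 − $3,861.38 → $23,168.28
Week 6: $23,168.28 − $3,861.38 → $19,306.90
Week 7: $19,306.90 − $3,861.38 → $15,445.52
Week 8: $15,445.52 − $3,861.38 → $11,584.14
Week 9: $11,584.14 − $3,861.38 → $7,722.76
Week 10: $7,722.76 − $3,861.38 → $3,861.38
Week 11: $3,861.38 − $3,861.38 → $0.00
Total paid: $42,490.14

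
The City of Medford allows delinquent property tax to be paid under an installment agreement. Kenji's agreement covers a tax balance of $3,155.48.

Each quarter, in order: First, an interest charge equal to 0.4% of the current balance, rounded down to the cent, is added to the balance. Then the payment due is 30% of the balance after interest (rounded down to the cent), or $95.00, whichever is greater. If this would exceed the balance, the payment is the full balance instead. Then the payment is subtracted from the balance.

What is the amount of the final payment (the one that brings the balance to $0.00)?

Quarter 1: opening $3,155.48; interest $12.62 → $3,168.10; payment $950.43; balance $2,217.67
Quarter 2: opening $2,217.67; interest $8.87 → $2,226.54; payment $667.96; balance $1,558.58
Quarter 3: opening $1,558.58; interest $6.23 → $1,564.81; payment $469.44; balance $1,095.37
Quarter 4: opening $1,095.37; interest $4.38 → $1,099.75; payment $329.92; balance $769.83
Quarter 5: opening $769.83; interest $3.07 → $772.90; payment $231.87; balance $541.03
Quarter 6: opening $541.03; interest $2.16 → $543.19; payment $162.95; balance $380.24
Quarter 7: opening $380.24; interest $1.52 → $381.76; payment $114.52; balance $267.24
Quarter 8: opening $267.24; interest $1.06 → $268.30; payment $95.00; balance $173.30
Quarter 9: opening $173.30; interest $0.69 → $173.99; payment $95.00; balance $78.99
Quarter 10: opening $78.99; interest $0.31 → $79.30; payment $79.30; balance $0.00

$79.30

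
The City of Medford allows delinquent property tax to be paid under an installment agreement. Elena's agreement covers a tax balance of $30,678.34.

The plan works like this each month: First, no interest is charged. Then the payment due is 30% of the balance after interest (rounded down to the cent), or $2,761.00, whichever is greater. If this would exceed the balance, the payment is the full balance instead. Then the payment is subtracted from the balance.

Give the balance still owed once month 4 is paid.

# | Opening | Payment | End bal
1 | $30,678.34 | $9,203.50 | $21,474.84
2 | $21,474.84 | $6,442.45 | $15,032.39
3 | $15,032.39 | $4,509.71 | $10,522.68
4 | $10,522.68 | $3,156.80 | $7,365.88

$7,365.88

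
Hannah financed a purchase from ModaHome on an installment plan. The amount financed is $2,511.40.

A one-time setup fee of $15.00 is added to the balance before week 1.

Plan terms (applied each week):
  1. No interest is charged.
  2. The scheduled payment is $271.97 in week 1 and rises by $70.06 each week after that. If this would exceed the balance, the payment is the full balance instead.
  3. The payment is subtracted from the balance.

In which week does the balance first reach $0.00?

6

Week 1: opening $2,526.40; payment $271.97; balance $2,254.43
Week 2: opening $2,254.43; payment $342.03; balance $1,912.40
Week 3: opening $1,912.40; payment $412.09; balance $1,500.31
Week 4: opening $1,500.31; payment $482.15; balance $1,018.16
Week 5: opening $1,018.16; payment $552.21; balance $465.95
Week 6: opening $465.95; payment $465.95; balance $0.00
Balance reaches $0.00 in week 6.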